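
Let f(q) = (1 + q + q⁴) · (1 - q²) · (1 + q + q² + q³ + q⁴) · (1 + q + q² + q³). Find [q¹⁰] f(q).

(1 + q + q⁴) has coefficients 1,1,0,0,1 for degrees 0…4.
(1 - q²) has coefficients 1,0,-1,0,0,0,0,0,0,0,0 for degrees 0…10.
Multiplying by (1 + q + q² + q³ + q⁴) gives running coefficients 1,1,0,0,0,-1,-1,0,0,0,0 for degrees 0…10.
Finally multiplying by (1 + q + q² + q³), the product of all factors after the first has coefficients 1,2,2,2,1,-1,-2,-2,-2,-1,0 for degrees 0…10.
[q¹⁰] = 1·0 + 1·(-1) + 1·(-2) = -3.

-3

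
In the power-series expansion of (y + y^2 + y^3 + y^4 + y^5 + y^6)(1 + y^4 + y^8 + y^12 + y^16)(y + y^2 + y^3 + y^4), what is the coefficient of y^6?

5

(y + y^2 + y^3 + y^4 + y^5 + y^6) has coefficients 0,1,1,1,1,1,1 for degrees 0…6.
(1 + y^4 + y^8 + y^12 + y^16) has coefficients 1,0,0,0,1,0,0 for degrees 0…6.
Finally multiplying by (y + y^2 + y^3 + y^4), the product of all factors after the first has coefficients 0,1,1,1,1,1,1 for degrees 0…6.
[y^6] = 1·1 + 1·1 + 1·1 + 1·1 + 1·1 + 1·0 = 5.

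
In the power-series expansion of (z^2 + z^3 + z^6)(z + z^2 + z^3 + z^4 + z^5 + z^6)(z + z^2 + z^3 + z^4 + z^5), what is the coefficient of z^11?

11

(z^2 + z^3 + z^6) has coefficients 0,0,1,1,0,0,1 for degrees 0…6.
(z + z^2 + z^3 + z^4 + z^5 + z^6) has coefficients 0,1,1,1,1,1,1,0,0,0,0,0 for degrees 0…11.
Finally multiplying by (z + z^2 + z^3 + z^4 + z^5), the product of all factors after the first has coefficients 0,0,1,2,3,4,5,5,4,3,2,1 for degrees 0…11.
[z^11] = 1·3 + 1·4 + 1·4 = 11.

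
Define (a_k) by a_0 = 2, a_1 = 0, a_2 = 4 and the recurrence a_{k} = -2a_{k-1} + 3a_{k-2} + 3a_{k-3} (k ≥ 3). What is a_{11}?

-12176

The ordinary generating function has denominator 1 + 2q - 3q^2 - 3q^3.
Iterating the recurrence: a_0,…,a_{11} = 2, 0, 4, -2, 16, -26, 94, -218, 640, -1652, 4570, -12176.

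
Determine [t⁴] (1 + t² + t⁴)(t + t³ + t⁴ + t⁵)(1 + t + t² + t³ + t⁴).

(1 + t² + t⁴) has coefficients 1,0,1,0,1 for degrees 0…4.
(t + t³ + t⁴ + t⁵) has coefficients 0,1,0,1,1 for degrees 0…4.
Finally multiplying by (1 + t + t² + t³ + t⁴), the product of all factors after the first has coefficients 0,1,1,2,3 for degrees 0…4.
[t⁴] = 1·3 + 1·1 + 1·0 = 4.

4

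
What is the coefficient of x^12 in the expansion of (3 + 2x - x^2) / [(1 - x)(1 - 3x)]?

The denominator gives the recurrence a_n = 4a_(n−1) − 3a_(n−2) for n ≥ 3; the numerator fixes a_0 = 3, a_1 = 14, a_2 = 46.
Iterating: 3, 14, 46, 142, 430, 1294, 3886, 11662, 34990, 104974, 314926, 944782, 2834350, so a_12 = 2834350.

2834350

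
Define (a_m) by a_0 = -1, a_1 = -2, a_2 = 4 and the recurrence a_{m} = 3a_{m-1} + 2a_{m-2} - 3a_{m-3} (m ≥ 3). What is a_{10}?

63007

The ordinary generating function has denominator 1 - 3y - 2y^2 + 3y^3.
Iterating the recurrence: a_0,…,a_{10} = -1, -2, 4, 11, 47, 151, 514, 1703, 5684, 18916, 63007.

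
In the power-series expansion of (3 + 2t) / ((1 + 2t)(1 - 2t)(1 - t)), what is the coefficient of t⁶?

297

Partial fractions give a closed form: a_n = (2/3)·(-2)^n + (4)·2^n + (-5/3)·1^n.
At n = 6: a_6 = 297.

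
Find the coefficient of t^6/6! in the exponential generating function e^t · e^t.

The EGF product rule gives c_6 = Σ_{k_1+k_2=6} C(6; k_1,k_2) · ∏ g_i(k_i), where e^t gives (1)^k; e^t gives (1)^k.
g_1(k) for k = 0…6: 1, 1, 1, 1, 1, 1, 1.
g_2(k) for k = 0…6: 1, 1, 1, 1, 1, 1, 1.
c_6 = Σ_k C(6,k)·g_1(k)·g_2(6−k) = 1·1·1 + 6·1·1 + 15·1·1 + 20·1·1 + 15·1·1 + 6·1·1 + 1·1·1 = 1 + 6 + 15 + 20 + 15 + 6 + 1 = 64.

64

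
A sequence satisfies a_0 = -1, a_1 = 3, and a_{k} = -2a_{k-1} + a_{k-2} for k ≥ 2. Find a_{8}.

-1393

The ordinary generating function has denominator 1 + 2q - q^2.
Iterating the recurrence: a_0,…,a_{8} = -1, 3, -7, 17, -41, 99, -239, 577, -1393.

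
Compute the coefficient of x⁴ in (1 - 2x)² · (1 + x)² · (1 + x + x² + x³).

3

(1 - 2x)² has coefficients 1,-4,4 for degrees 0…2.
(1 + x)² has coefficients 1,2,1,0,0 for degrees 0…4.
Finally multiplying by (1 + x + x² + x³), the product of all factors after the first has coefficients 1,3,4,4,3 for degrees 0…4.
[x⁴] = 1·3 − 4·4 + 4·4 = 3.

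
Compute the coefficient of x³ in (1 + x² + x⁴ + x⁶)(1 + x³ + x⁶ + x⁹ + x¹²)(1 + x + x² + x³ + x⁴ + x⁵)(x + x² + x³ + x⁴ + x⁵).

(1 + x² + x⁴ + x⁶) has coefficients 1,0,1,0 for degrees 0…3.
(1 + x³ + x⁶ + x⁹ + x¹²) has coefficients 1,0,0,1 for degrees 0…3.
Multiplying by (1 + x + x² + x³ + x⁴ + x⁵) gives running coefficients 1,1,1,2 for degrees 0…3.
Finally multiplying by (x + x² + x³ + x⁴ + x⁵), the product of all factors after the first has coefficients 0,1,2,3 for degrees 0…3.
[x³] = 1·3 + 1·1 = 4.

4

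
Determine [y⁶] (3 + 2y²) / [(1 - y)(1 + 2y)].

The denominator gives the recurrence a_n = −a_(n−1) + 2a_(n−2) for n ≥ 3; the numerator fixes a_0 = 3, a_1 = -3, a_2 = 11.
Iterating: 3, -3, 11, -17, 39, -73, 151, so a_6 = 151.

151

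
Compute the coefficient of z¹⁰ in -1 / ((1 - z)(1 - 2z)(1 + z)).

-1365

The denominator gives the recurrence a_n = 2a_(n−1) + a_(n−2) − 2a_(n−3) for n ≥ 3; the numerator fixes a_0 = -1, a_1 = -2, a_2 = -5.
Iterating: -1, -2, -5, -10, -21, -42, -85, -170, -341, -682, -1365, so a_10 = -1365.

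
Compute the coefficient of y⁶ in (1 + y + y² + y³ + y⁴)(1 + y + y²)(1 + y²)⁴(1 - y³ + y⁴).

(1 + y + y² + y³ + y⁴) has coefficients 1,1,1,1,1 for degrees 0…4.
(1 + y + y²) has coefficients 1,1,1,0,0,0,0 for degrees 0…6.
Multiplying by (1 + y²)⁴ gives running coefficients 1,1,5,4,10,6,10 for degrees 0…6.
Finally multiplying by (1 - y³ + y⁴), the product of all factors after the first has coefficients 1,1,5,3,10,2,11 for degrees 0…6.
[y⁶] = 1·11 + 1·2 + 1·10 + 1·3 + 1·5 = 31.

31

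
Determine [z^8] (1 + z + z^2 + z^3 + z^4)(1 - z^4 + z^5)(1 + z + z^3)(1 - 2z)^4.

(1 + z + z^2 + z^3 + z^4) has coefficients 1,1,1,1,1 for degrees 0…4.
(1 - z^4 + z^5) has coefficients 1,0,0,0,-1,1,0,0,0 for degrees 0…8.
Multiplying by (1 + z + z^3) gives running coefficients 1,1,0,1,-1,0,1,-1,1 for degrees 0…8.
Finally multiplying by (1 - 2z)^4, the product of all factors after the first has coefficients 1,-7,16,-7,-25,48,-55,39,17 for degrees 0…8.
[z^8] = 1·17 + 1·39 + 1·(-55) + 1·48 + 1·(-25) = 24.

24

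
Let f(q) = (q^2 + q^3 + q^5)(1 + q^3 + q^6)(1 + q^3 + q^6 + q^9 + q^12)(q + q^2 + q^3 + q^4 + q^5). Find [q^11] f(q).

10

(q^2 + q^3 + q^5) has coefficients 0,0,1,1,0,1 for degrees 0…5.
(1 + q^3 + q^6) has coefficients 1,0,0,1,0,0,1,0,0,0,0,0 for degrees 0…11.
Multiplying by (1 + q^3 + q^6 + q^9 + q^12) gives running coefficients 1,0,0,2,0,0,3,0,0,3,0,0 for degrees 0…11.
Finally multiplying by (q + q^2 + q^3 + q^4 + q^5), the product of all factors after the first has coefficients 0,1,1,1,3,3,2,5,5,3,6,6 for degrees 0…11.
[q^11] = 1·3 + 1·5 + 1·2 = 10.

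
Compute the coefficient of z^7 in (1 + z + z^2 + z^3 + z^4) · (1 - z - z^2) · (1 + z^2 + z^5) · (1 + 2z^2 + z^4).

-8

(1 + z + z^2 + z^3 + z^4) has coefficients 1,1,1,1,1 for degrees 0…4.
(1 - z - z^2) has coefficients 1,-1,-1,0,0,0,0,0 for degrees 0…7.
Multiplying by (1 + z^2 + z^5) gives running coefficients 1,-1,0,-1,-1,1,-1,-1 for degrees 0…7.
Finally multiplying by (1 + 2z^2 + z^4), the product of all factors after the first has coefficients 1,-1,2,-3,0,-2,-3,0 for degrees 0…7.
[z^7] = 1·0 + 1·(-3) + 1·(-2) + 1·0 + 1·(-3) = -8.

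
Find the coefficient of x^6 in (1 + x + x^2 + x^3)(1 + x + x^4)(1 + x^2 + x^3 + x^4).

(1 + x + x^2 + x^3) has coefficients 1,1,1,1 for degrees 0…3.
(1 + x + x^4) has coefficients 1,1,0,0,1,0,0 for degrees 0…6.
Finally multiplying by (1 + x^2 + x^3 + x^4), the product of all factors after the first has coefficients 1,1,1,2,3,1,1 for degrees 0…6.
[x^6] = 1·1 + 1·1 + 1·3 + 1·2 = 7.

7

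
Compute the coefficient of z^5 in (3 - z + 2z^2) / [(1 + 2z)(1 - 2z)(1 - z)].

52

Partial fractions give a closed form: a_n = (4/3)·(-2)^n + (3)·2^n + (-4/3)·1^n.
At n = 5: a_5 = 52.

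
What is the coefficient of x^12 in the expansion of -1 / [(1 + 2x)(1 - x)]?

-2731

The denominator gives the recurrence a_n = −a_(n−1) + 2a_(n−2) for n ≥ 2; the numerator fixes a_0 = -1, a_1 = 1.
Iterating: -1, 1, -3, 5, -11, 21, -43, 85, -171, 341, -683, 1365, -2731, so a_12 = -2731.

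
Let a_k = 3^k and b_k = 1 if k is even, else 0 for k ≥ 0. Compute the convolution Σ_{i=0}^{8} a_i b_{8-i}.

7381

Write out a_i and b_{8-i} for i = 0,…,8 and sum the products.
Σ = 1·1 + 3·0 + 9·1 + 27·0 + 81·1 + 243·0 + 729·1 + 2187·0 + 6561·1 = 7381.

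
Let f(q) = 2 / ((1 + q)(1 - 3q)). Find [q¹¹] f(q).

The denominator gives the recurrence a_n = 2a_(n−1) + 3a_(n−2) for n ≥ 2; the numerator fixes a_0 = 2, a_1 = 4.
Iterating: 2, 4, 14, 40, 122, 364, 1094, 3280, 9842, 29524, 88574, 265720, so a_11 = 265720.

265720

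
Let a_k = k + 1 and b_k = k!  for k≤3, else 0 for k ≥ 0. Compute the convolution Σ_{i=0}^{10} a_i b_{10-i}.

87

This is [x^10] in the product of the two ordinary generating functions.
Σ = 1·0 + 2·0 + 3·0 + 4·0 + 5·0 + 6·0 + 7·0 + 8·6 + 9·2 + 10·1 + 11·1 = 87.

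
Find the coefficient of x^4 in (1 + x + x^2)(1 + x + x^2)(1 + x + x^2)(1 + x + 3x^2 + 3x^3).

(1 + x + x^2) has coefficients 1,1,1 for degrees 0…2.
(1 + x + x^2) has coefficients 1,1,1,0,0 for degrees 0…4.
Multiplying by (1 + x + x^2) gives running coefficients 1,2,3,2,1 for degrees 0…4.
Finally multiplying by (1 + x + 3x^2 + 3x^3), the product of all factors after the first has coefficients 1,3,8,14,18 for degrees 0…4.
[x^4] = 1·18 + 1·14 + 1·8 = 40.

40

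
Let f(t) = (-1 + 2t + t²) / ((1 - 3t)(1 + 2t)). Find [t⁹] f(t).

-2266

The denominator gives the recurrence a_n = a_(n−1) + 6a_(n−2) for n ≥ 3; the numerator fixes a_0 = -1, a_1 = 1, a_2 = -4.
Iterating: -1, 1, -4, 2, -22, -10, -142, -202, -1054, -2266, so a_9 = -2266.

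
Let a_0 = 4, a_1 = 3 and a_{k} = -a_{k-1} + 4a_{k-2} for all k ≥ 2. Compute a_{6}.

The ordinary generating function has denominator 1 + t - 4t^2.
Iterating the recurrence: a_0,…,a_{6} = 4, 3, 13, -1, 53, -57, 269.

269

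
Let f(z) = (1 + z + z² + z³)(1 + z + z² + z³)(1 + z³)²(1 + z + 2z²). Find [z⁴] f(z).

(1 + z + z² + z³) has coefficients 1,1,1,1 for degrees 0…3.
(1 + z + z² + z³) has coefficients 1,1,1,1,0 for degrees 0…4.
Multiplying by (1 + z³)² gives running coefficients 1,1,1,3,2 for degrees 0…4.
Finally multiplying by (1 + z + 2z²), the product of all factors after the first has coefficients 1,2,4,6,7 for degrees 0…4.
[z⁴] = 1·7 + 1·6 + 1·4 + 1·2 = 19.

19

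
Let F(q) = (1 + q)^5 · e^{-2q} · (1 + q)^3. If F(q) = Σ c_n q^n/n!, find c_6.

The EGF product rule gives c_6 = Σ_{k_1+k_2+k_3=6} C(6; k_1,k_2,k_3) · ∏ g_i(k_i), where (1+q)^5 gives the falling factorial (5)_k; e^{-2q} gives (-2)^k; (1+q)^3 gives the falling factorial (3)_k.
g_1(k) for k = 0…6: 1, 5, 20, 60, 120, 120, 0.
g_2(k) for k = 0…6: 1, -2, 4, -8, 16, -32, 64.
g_3(k) for k = 0…6: 1, 3, 6, 6, 0, 0, 0.
First combine the last two factors: h(k) = Σ_j C(k,j)·g_2(j)·g_3(k−j) for k = 0…6: 1, 1, -2, -2, 16, -32, -32.
c_6 = Σ_k C(6,k)·g_1(k)·h(6−k) = 1·1·(-32) + 6·5·(-32) + 15·20·16 + 20·60·(-2) + 15·120·(-2) + 6·120·1 = −32 − 960 + 4800 − 2400 − 3600 + 720 = -1472.

-1472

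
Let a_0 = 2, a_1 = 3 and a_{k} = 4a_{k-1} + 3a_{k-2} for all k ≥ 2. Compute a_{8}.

175986

The ordinary generating function has denominator 1 - 4x - 3x^2.
Iterating the recurrence: a_0,…,a_{8} = 2, 3, 18, 81, 378, 1755, 8154, 37881, 175986.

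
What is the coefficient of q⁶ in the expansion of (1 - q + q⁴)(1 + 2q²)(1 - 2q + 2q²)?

(1 - q + q⁴) has coefficients 1,-1,0,0,1 for degrees 0…4.
(1 + 2q²) has coefficients 1,0,2,0,0,0,0 for degrees 0…6.
Finally multiplying by (1 - 2q + 2q²), the product of all factors after the first has coefficients 1,-2,4,-4,4,0,0 for degrees 0…6.
[q⁶] = 1·0 − 1·0 + 1·4 = 4.

4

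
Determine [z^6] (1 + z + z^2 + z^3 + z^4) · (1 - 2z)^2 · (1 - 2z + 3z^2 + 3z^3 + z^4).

(1 + z + z^2 + z^3 + z^4) has coefficients 1,1,1,1,1 for degrees 0…4.
(1 - 2z)^2 has coefficients 1,-4,4,0,0,0,0 for degrees 0…6.
Finally multiplying by (1 - 2z + 3z^2 + 3z^3 + z^4), the product of all factors after the first has coefficients 1,-6,15,-17,1,8,4 for degrees 0…6.
[z^6] = 1·4 + 1·8 + 1·1 + 1·(-17) + 1·15 = 11.

11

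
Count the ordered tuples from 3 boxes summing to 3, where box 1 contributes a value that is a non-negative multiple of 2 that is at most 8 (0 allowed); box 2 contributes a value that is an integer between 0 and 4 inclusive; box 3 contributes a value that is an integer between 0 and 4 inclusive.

The generating function for the choices is (1 + q² + q⁴ + q⁶ + q⁸)·(1 + q + q² + q³ + q⁴)·(1 + q + q² + q³ + q⁴); the count is [q³].
(1 + q² + q⁴ + q⁶ + q⁸) has coefficients 1,0,1,0 for degrees 0…3.
(1 + q + q² + q³ + q⁴) has coefficients 1,1,1,1 for degrees 0…3.
Finally multiplying by (1 + q + q² + q³ + q⁴), the product of all factors after the first has coefficients 1,2,3,4 for degrees 0…3.
[q³] = 1·4 + 1·2 = 6.

6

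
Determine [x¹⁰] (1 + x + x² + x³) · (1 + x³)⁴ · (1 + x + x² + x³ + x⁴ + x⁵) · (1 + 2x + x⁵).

(1 + x + x² + x³) has coefficients 1,1,1,1 for degrees 0…3.
(1 + x³)⁴ has coefficients 1,0,0,4,0,0,6,0,0,4,0 for degrees 0…10.
Multiplying by (1 + x + x² + x³ + x⁴ + x⁵) gives running coefficients 1,1,1,5,5,5,10,10,10,10,10 for degrees 0…10.
Finally multiplying by (1 + 2x + x⁵), the product of all factors after the first has coefficients 1,3,3,7,15,16,21,31,35,35,35 for degrees 0…10.
[x¹⁰] = 1·35 + 1·35 + 1·35 + 1·31 = 136.

136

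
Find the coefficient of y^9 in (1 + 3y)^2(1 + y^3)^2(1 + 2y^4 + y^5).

48

(1 + 3y)^2 has coefficients 1,6,9 for degrees 0…2.
(1 + y^3)^2 has coefficients 1,0,0,2,0,0,1,0,0,0 for degrees 0…9.
Finally multiplying by (1 + 2y^4 + y^5), the product of all factors after the first has coefficients 1,0,0,2,2,1,1,4,2,0 for degrees 0…9.
[y^9] = 1·0 + 6·2 + 9·4 = 48.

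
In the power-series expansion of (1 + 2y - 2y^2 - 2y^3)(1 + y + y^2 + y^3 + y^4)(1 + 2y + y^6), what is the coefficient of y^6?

(1 + 2y - 2y^2 - 2y^3) has coefficients 1,2,-2,-2 for degrees 0…3.
(1 + y + y^2 + y^3 + y^4) has coefficients 1,1,1,1,1,0,0 for degrees 0…6.
Finally multiplying by (1 + 2y + y^6), the product of all factors after the first has coefficients 1,3,3,3,3,2,1 for degrees 0…6.
[y^6] = 1·1 + 2·2 − 2·3 − 2·3 = -7.

-7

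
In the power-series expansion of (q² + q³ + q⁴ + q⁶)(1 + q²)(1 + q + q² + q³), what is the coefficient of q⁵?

5

(q² + q³ + q⁴ + q⁶) has coefficients 0,0,1,1,1,0 for degrees 0…5.
(1 + q²) has coefficients 1,0,1,0,0,0 for degrees 0…5.
Finally multiplying by (1 + q + q² + q³), the product of all factors after the first has coefficients 1,1,2,2,1,1 for degrees 0…5.
[q⁵] = 1·2 + 1·2 + 1·1 = 5.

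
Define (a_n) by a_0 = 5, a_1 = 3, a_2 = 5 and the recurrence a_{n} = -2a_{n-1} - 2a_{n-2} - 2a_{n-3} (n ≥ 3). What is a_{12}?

The ordinary generating function has denominator 1 + 2z + 2z^2 + 2z^3.
Iterating the recurrence: a_0,…,a_{12} = 5, 3, 5, -26, 36, -30, 40, -92, 164, -224, 304, -488, 816.

816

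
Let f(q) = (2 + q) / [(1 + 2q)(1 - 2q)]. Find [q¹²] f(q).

8192

The denominator gives the recurrence a_n = 4a_(n−2) for n ≥ 2; the numerator fixes a_0 = 2, a_1 = 1.
Iterating: 2, 1, 8, 4, 32, 16, 128, 64, 512, 256, 2048, 1024, 8192, so a_12 = 8192.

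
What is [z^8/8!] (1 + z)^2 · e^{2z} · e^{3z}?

2515625

The EGF product rule gives c_8 = Σ_{k_1+k_2+k_3=8} C(8; k_1,k_2,k_3) · ∏ g_i(k_i), where (1+z)^2 gives the falling factorial (2)_k; e^{2z} gives (2)^k; e^{3z} gives (3)^k.
g_1(k) for k = 0…8: 1, 2, 2, 0, 0, 0, 0, 0, 0.
g_2(k) for k = 0…8: 1, 2, 4, 8, 16, 32, 64, 128, 256.
g_3(k) for k = 0…8: 1, 3, 9, 27, 81, 243, 729, 2187, 6561.
First combine the last two factors: h(k) = Σ_j C(k,j)·g_2(j)·g_3(k−j) for k = 0…8: 1, 5, 25, 125, 625, 3125, 15625, 78125, 390625.
c_8 = Σ_k C(8,k)·g_1(k)·h(8−k) = 1·1·390625 + 8·2·78125 + 28·2·15625 = 390625 + 1250000 + 875000 = 2515625.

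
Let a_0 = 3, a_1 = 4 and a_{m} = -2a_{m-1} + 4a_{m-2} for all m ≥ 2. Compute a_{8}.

The ordinary generating function has denominator 1 + 2x - 4x^2.
Iterating the recurrence: a_0,…,a_{8} = 3, 4, 4, 8, 0, 32, -64, 256, -768.

-768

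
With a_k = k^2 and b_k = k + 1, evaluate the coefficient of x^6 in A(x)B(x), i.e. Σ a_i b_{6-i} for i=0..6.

This is [x^6] in the product of the two ordinary generating functions.
Σ = 0·7 + 1·6 + 4·5 + 9·4 + 16·3 + 25·2 + 36·1 = 196.

196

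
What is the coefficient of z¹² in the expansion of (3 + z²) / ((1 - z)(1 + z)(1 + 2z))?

Partial fractions give a closed form: a_n = (2/3)·1^n + (-2)·(-1)^n + (13/3)·(-2)^n.
At n = 12: a_12 = 17748.

17748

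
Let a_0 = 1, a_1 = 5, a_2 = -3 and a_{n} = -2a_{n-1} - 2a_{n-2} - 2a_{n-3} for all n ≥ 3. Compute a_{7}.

The ordinary generating function has denominator 1 + 2y + 2y^2 + 2y^3.
Iterating the recurrence: a_0,…,a_{7} = 1, 5, -3, -6, 8, 2, -8, -4.

-4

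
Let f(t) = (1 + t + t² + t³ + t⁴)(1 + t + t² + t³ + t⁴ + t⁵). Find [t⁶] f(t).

4

(1 + t + t² + t³ + t⁴) has coefficients 1,1,1,1,1 for degrees 0…4.
(1 + t + t² + t³ + t⁴ + t⁵) has coefficients 1,1,1,1,1,1,0 for degrees 0…6.
[t⁶] = 1·0 + 1·1 + 1·1 + 1·1 + 1·1 = 4.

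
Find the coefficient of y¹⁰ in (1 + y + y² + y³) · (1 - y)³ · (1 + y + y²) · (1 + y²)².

(1 + y + y² + y³) has coefficients 1,1,1,1 for degrees 0…3.
(1 - y)³ has coefficients 1,-3,3,-1,0,0,0,0,0,0,0 for degrees 0…10.
Multiplying by (1 + y + y²) gives running coefficients 1,-2,1,-1,2,-1,0,0,0,0,0 for degrees 0…10.
Finally multiplying by (1 + y²)², the product of all factors after the first has coefficients 1,-2,3,-5,5,-5,5,-3,2,-1,0 for degrees 0…10.
[y¹⁰] = 1·0 + 1·(-1) + 1·2 + 1·(-3) = -2.

-2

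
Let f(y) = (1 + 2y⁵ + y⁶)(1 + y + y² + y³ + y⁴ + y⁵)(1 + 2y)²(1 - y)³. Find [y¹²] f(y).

(1 + 2y⁵ + y⁶) has coefficients 1,0,0,0,0,2,1 for degrees 0…6.
(1 + y + y² + y³ + y⁴ + y⁵) has coefficients 1,1,1,1,1,1,0,0,0,0,0,0,0 for degrees 0…12.
Multiplying by (1 + 2y)² gives running coefficients 1,5,9,9,9,9,8,4,0,0,0,0,0 for degrees 0…12.
Finally multiplying by (1 - y)³, the product of all factors after the first has coefficients 1,2,-3,-4,4,0,-1,-2,3,4,-4,0,0 for degrees 0…12.
[y¹²] = 1·0 + 2·(-2) + 1·(-1) = -5.

-5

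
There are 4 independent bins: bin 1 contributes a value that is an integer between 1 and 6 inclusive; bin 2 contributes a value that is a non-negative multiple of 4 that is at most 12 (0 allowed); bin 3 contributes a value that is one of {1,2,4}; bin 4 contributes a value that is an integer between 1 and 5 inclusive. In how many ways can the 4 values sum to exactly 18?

The generating function for the choices is (y + y² + y³ + y⁴ + y⁵ + y⁶)·(1 + y⁴ + y⁸ + y¹²)·(y + y² + y⁴)·(y + y² + y³ + y⁴ + y⁵); the count is [y¹⁸].
(y + y² + y³ + y⁴ + y⁵ + y⁶) has coefficients 0,1,1,1,1,1,1 for degrees 0…6.
(1 + y⁴ + y⁸ + y¹²) has coefficients 1,0,0,0,1,0,0,0,1,0,0,0,1,0,0,0,0,0,0 for degrees 0…18.
Multiplying by (y + y² + y⁴) gives running coefficients 0,1,1,0,1,1,1,0,1,1,1,0,1,1,1,0,1,0,0 for degrees 0…18.
Finally multiplying by (y + y² + y³ + y⁴ + y⁵), the product of all factors after the first has coefficients 0,0,1,2,2,3,4,4,3,4,4,4,3,4,4,4,3,4,3 for degrees 0…18.
[y¹⁸] = 1·4 + 1·3 + 1·4 + 1·4 + 1·4 + 1·3 = 22.

22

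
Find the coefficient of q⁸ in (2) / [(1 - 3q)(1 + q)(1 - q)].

14762

Partial fractions give a closed form: a_n = (9/4)·3^n + (1/4)·(-1)^n + (-1/2)·1^n.
At n = 8: a_8 = 14762.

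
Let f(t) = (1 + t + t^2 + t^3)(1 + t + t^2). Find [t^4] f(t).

2

(1 + t + t^2 + t^3) has coefficients 1,1,1,1 for degrees 0…3.
(1 + t + t^2) has coefficients 1,1,1,0,0 for degrees 0…4.
[t^4] = 1·0 + 1·0 + 1·1 + 1·1 = 2.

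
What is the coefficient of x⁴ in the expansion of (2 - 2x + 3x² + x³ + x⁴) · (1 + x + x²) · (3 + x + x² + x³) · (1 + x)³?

88

(2 - 2x + 3x² + x³ + x⁴) has coefficients 2,-2,3,1,1 for degrees 0…4.
(1 + x + x²) has coefficients 1,1,1,0,0 for degrees 0…4.
Multiplying by (3 + x + x² + x³) gives running coefficients 3,4,5,3,2 for degrees 0…4.
Finally multiplying by (1 + x)³, the product of all factors after the first has coefficients 3,13,26,33,30 for degrees 0…4.
[x⁴] = 2·30 − 2·33 + 3·26 + 1·13 + 1·3 = 88.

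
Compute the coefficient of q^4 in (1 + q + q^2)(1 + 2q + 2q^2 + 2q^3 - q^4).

3

(1 + q + q^2) has coefficients 1,1,1 for degrees 0…2.
(1 + 2q + 2q^2 + 2q^3 - q^4) has coefficients 1,2,2,2,-1 for degrees 0…4.
[q^4] = 1·(-1) + 1·2 + 1·2 = 3.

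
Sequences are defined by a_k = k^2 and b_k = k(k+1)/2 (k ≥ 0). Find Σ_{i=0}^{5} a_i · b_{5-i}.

The convolution is the t^5 coefficient of A(t)B(t).
Σ = 0·15 + 1·10 + 4·6 + 9·3 + 16·1 + 25·0 = 77.

77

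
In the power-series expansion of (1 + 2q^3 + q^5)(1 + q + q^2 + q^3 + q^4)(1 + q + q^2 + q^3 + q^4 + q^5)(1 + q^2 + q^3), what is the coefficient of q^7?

37

(1 + 2q^3 + q^5) has coefficients 1,0,0,2,0,1 for degrees 0…5.
(1 + q + q^2 + q^3 + q^4) has coefficients 1,1,1,1,1,0,0,0 for degrees 0…7.
Multiplying by (1 + q + q^2 + q^3 + q^4 + q^5) gives running coefficients 1,2,3,4,5,5,4,3 for degrees 0…7.
Finally multiplying by (1 + q^2 + q^3), the product of all factors after the first has coefficients 1,2,4,7,10,12,13,13 for degrees 0…7.
[q^7] = 1·13 + 2·10 + 1·4 = 37.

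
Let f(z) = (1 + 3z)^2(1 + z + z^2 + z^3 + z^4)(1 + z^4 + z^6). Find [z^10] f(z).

(1 + 3z)^2 has coefficients 1,6,9 for degrees 0…2.
(1 + z + z^2 + z^3 + z^4) has coefficients 1,1,1,1,1,0,0,0,0,0,0 for degrees 0…10.
Finally multiplying by (1 + z^4 + z^6), the product of all factors after the first has coefficients 1,1,1,1,2,1,2,2,2,1,1 for degrees 0…10.
[z^10] = 1·1 + 6·1 + 9·2 = 25.

25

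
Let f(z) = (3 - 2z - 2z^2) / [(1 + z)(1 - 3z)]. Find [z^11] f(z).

The denominator gives the recurrence a_n = 2a_(n−1) + 3a_(n−2) for n ≥ 3; the numerator fixes a_0 = 3, a_1 = 4, a_2 = 15.
Iterating: 3, 4, 15, 42, 129, 384, 1155, 3462, 10389, 31164, 93495, 280482, so a_11 = 280482.

280482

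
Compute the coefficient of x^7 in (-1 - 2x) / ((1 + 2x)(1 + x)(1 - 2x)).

-85

Partial fractions give a closed form: a_n = (-1/3)·(-1)^n + (-2/3)·2^n.
At n = 7: a_7 = -85.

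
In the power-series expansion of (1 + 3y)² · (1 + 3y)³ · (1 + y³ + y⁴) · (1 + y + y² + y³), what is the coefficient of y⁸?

2031

(1 + 3y)² has coefficients 1,6,9 for degrees 0…2.
(1 + 3y)³ has coefficients 1,9,27,27,0,0,0,0,0 for degrees 0…8.
Multiplying by (1 + y³ + y⁴) gives running coefficients 1,9,27,28,10,36,54,27,0 for degrees 0…8.
Finally multiplying by (1 + y + y² + y³), the product of all factors after the first has coefficients 1,10,37,65,74,101,128,127,117 for degrees 0…8.
[y⁸] = 1·117 + 6·127 + 9·128 = 2031.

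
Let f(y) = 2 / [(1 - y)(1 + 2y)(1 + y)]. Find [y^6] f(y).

Partial fractions give a closed form: a_n = (1/3)·1^n + (8/3)·(-2)^n + (-1)·(-1)^n.
At n = 6: a_6 = 170.

170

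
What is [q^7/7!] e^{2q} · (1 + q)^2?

2368

The EGF product rule gives c_7 = Σ_{k_1+k_2=7} C(7; k_1,k_2) · ∏ g_i(k_i), where e^{2q} gives (2)^k; (1+q)^2 gives the falling factorial (2)_k.
g_1(k) for k = 0…7: 1, 2, 4, 8, 16, 32, 64, 128.
g_2(k) for k = 0…7: 1, 2, 2, 0, 0, 0, 0, 0.
c_7 = Σ_k C(7,k)·g_1(k)·g_2(7−k) = 21·32·2 + 7·64·2 + 1·128·1 = 1344 + 896 + 128 = 2368.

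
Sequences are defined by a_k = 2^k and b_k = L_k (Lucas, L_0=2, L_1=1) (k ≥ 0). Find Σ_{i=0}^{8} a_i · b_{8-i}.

The convolution is the t^8 coefficient of A(t)B(t).
Σ = 1·47 + 2·29 + 4·18 + 8·11 + 16·7 + 32·4 + 64·3 + 128·1 + 256·2 = 1337.

1337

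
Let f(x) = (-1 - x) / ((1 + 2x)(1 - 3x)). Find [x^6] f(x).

-596

The denominator gives the recurrence a_n = a_(n−1) + 6a_(n−2) for n ≥ 2; the numerator fixes a_0 = -1, a_1 = -2.
Iterating: -1, -2, -8, -20, -68, -188, -596, so a_6 = -596.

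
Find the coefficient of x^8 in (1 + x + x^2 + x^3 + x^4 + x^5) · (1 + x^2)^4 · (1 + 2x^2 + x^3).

50

(1 + x + x^2 + x^3 + x^4 + x^5) has coefficients 1,1,1,1,1,1 for degrees 0…5.
(1 + x^2)^4 has coefficients 1,0,4,0,6,0,4,0,1 for degrees 0…8.
Finally multiplying by (1 + 2x^2 + x^3), the product of all factors after the first has coefficients 1,0,6,1,14,4,16,6,9 for degrees 0…8.
[x^8] = 1·9 + 1·6 + 1·16 + 1·4 + 1·14 + 1·1 = 50.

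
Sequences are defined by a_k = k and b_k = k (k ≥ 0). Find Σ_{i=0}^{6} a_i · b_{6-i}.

35

This is [x^6] in the product of the two ordinary generating functions.
Σ = 0·6 + 1·5 + 2·4 + 3·3 + 4·2 + 5·1 + 6·0 = 35.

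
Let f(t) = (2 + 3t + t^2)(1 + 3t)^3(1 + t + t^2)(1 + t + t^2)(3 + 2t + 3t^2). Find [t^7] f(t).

5399

(2 + 3t + t^2) has coefficients 2,3,1 for degrees 0…2.
(1 + 3t)^3 has coefficients 1,9,27,27,0,0,0,0 for degrees 0…7.
Multiplying by (1 + t + t^2) gives running coefficients 1,10,37,63,54,27,0,0 for degrees 0…7.
Multiplying by (1 + t + t^2) gives running coefficients 1,11,48,110,154,144,81,27 for degrees 0…7.
Finally multiplying by (3 + 2t + 3t^2), the product of all factors after the first has coefficients 3,35,169,459,826,1070,993,675 for degrees 0…7.
[t^7] = 2·675 + 3·993 + 1·1070 = 5399.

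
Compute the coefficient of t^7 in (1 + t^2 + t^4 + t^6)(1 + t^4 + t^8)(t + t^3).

(1 + t^2 + t^4 + t^6) has coefficients 1,0,1,0,1,0,1 for degrees 0…6.
(1 + t^4 + t^8) has coefficients 1,0,0,0,1,0,0,0 for degrees 0…7.
Finally multiplying by (t + t^3), the product of all factors after the first has coefficients 0,1,0,1,0,1,0,1 for degrees 0…7.
[t^7] = 1·1 + 1·1 + 1·1 + 1·1 = 4.

4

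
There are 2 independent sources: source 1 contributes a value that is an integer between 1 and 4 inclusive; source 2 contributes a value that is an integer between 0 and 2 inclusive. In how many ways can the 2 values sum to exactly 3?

3

The generating function for the choices is (x + x^2 + x^3 + x^4)·(1 + x + x^2); the count is [x^3].
(x + x^2 + x^3 + x^4) has coefficients 0,1,1,1 for degrees 0…3.
(1 + x + x^2) has coefficients 1,1,1,0 for degrees 0…3.
[x^3] = 1·1 + 1·1 + 1·1 = 3.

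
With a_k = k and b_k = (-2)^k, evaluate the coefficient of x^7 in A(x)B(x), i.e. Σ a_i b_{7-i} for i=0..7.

31

This is [x^7] in the product of the two ordinary generating functions.
Σ = 0·(-128) + 1·64 + 2·(-32) + 3·16 + 4·(-8) + 5·4 + 6·(-2) + 7·1 = 31.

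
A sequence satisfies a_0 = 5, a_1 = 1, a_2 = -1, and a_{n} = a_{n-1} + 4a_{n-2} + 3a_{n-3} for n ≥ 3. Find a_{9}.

The ordinary generating function has denominator 1 - x - 4x^2 - 3x^3.
Iterating the recurrence: a_0,…,a_{9} = 5, 1, -1, 18, 17, 86, 208, 603, 1693, 4729.

4729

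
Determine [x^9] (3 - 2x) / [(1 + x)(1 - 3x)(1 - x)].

Partial fractions give a closed form: a_n = (5/8)·(-1)^n + (21/8)·3^n + (-1/4)·1^n.
At n = 9: a_9 = 51667.

51667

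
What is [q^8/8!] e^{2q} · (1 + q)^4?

The EGF product rule gives c_8 = Σ_{k_1+k_2=8} C(8; k_1,k_2) · ∏ g_i(k_i), where e^{2q} gives (2)^k; (1+q)^4 gives the falling factorial (4)_k.
g_1(k) for k = 0…8: 1, 2, 4, 8, 16, 32, 64, 128, 256.
g_2(k) for k = 0…8: 1, 4, 12, 24, 24, 0, 0, 0, 0.
c_8 = Σ_k C(8,k)·g_1(k)·g_2(8−k) = 70·16·24 + 56·32·24 + 28·64·12 + 8·128·4 + 1·256·1 = 26880 + 43008 + 21504 + 4096 + 256 = 95744.

95744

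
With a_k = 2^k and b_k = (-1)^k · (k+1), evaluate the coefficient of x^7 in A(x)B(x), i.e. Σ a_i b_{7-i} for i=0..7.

54

This is [x^7] in the product of the two ordinary generating functions.
Σ = 1·(-8) + 2·7 + 4·(-6) + 8·5 + 16·(-4) + 32·3 + 64·(-2) + 128·1 = 54.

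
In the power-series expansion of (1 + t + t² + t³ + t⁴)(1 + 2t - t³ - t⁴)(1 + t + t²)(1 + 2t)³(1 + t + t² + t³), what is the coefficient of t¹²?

(1 + t + t² + t³ + t⁴) has coefficients 1,1,1,1,1 for degrees 0…4.
(1 + 2t - t³ - t⁴) has coefficients 1,2,0,-1,-1,0,0,0,0,0,0,0,0 for degrees 0…12.
Multiplying by (1 + t + t²) gives running coefficients 1,3,3,1,-2,-2,-1,0,0,0,0,0,0 for degrees 0…12.
Multiplying by (1 + 2t)³ gives running coefficients 1,9,33,63,64,22,-29,-46,-28,-8,0,0,0 for degrees 0…12.
Finally multiplying by (1 + t + t² + t³), the product of all factors after the first has coefficients 1,10,43,106,169,182,120,11,-81,-111,-82,-36,-8 for degrees 0…12.
[t¹²] = 1·(-8) + 1·(-36) + 1·(-82) + 1·(-111) + 1·(-81) = -318.

-318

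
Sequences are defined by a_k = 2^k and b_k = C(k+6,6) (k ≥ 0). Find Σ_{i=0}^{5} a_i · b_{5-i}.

The convolution is the x^5 coefficient of A(x)B(x).
Σ = 1·462 + 2·210 + 4·84 + 8·28 + 16·7 + 32·1 = 1586.

1586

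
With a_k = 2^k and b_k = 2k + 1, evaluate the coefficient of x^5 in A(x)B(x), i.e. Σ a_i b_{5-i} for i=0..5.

177

The convolution is the x^5 coefficient of A(x)B(x).
Σ = 1·11 + 2·9 + 4·7 + 8·5 + 16·3 + 32·1 = 177.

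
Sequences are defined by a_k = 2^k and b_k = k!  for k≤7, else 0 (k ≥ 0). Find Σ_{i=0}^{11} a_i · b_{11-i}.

120064

The convolution is the x^11 coefficient of A(x)B(x).
Σ = 1·0 + 2·0 + 4·0 + 8·0 + 16·5040 + 32·720 + 64·120 + 128·24 + 256·6 + 512·2 + 1024·1 + 2048·1 = 120064.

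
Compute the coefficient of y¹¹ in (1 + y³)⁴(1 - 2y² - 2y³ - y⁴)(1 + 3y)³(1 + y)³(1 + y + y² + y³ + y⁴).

-9686

(1 + y³)⁴ has coefficients 1,0,0,4,0,0,6,0,0,4,0,0 for degrees 0…11.
(1 - 2y² - 2y³ - y⁴) has coefficients 1,0,-2,-2,-1,0,0,0,0,0,0,0 for degrees 0…11.
Multiplying by (1 + 3y)³ gives running coefficients 1,9,25,7,-73,-117,-81,-27,0,0,0,0 for degrees 0…11.
Multiplying by (1 + y)³ gives running coefficients 1,12,55,110,32,-290,-644,-694,-441,-162,-27,0 for degrees 0…11.
Finally multiplying by (1 + y + y² + y³ + y⁴), the product of all factors after the first has coefficients 1,13,68,178,210,-81,-737,-1486,-2037,-2231,-1968,-1324 for degrees 0…11.
[y¹¹] = 1·(-1324) + 4·(-2037) + 6·(-81) + 4·68 = -9686.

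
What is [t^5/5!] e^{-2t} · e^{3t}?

The EGF product rule gives c_5 = Σ_{k_1+k_2=5} C(5; k_1,k_2) · ∏ g_i(k_i), where e^{-2t} gives (-2)^k; e^{3t} gives (3)^k.
g_1(k) for k = 0…5: 1, -2, 4, -8, 16, -32.
g_2(k) for k = 0…5: 1, 3, 9, 27, 81, 243.
c_5 = Σ_k C(5,k)·g_1(k)·g_2(5−k) = 1·1·243 + 5·(-2)·81 + 10·4·27 + 10·(-8)·9 + 5·16·3 + 1·(-32)·1 = 243 − 810 + 1080 − 720 + 240 − 32 = 1.

1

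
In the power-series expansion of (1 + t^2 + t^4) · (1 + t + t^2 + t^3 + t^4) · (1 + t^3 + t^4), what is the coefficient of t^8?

6

(1 + t^2 + t^4) has coefficients 1,0,1,0,1 for degrees 0…4.
(1 + t + t^2 + t^3 + t^4) has coefficients 1,1,1,1,1,0,0,0,0 for degrees 0…8.
Finally multiplying by (1 + t^3 + t^4), the product of all factors after the first has coefficients 1,1,1,2,3,2,2,2,1 for degrees 0…8.
[t^8] = 1·1 + 1·2 + 1·3 = 6.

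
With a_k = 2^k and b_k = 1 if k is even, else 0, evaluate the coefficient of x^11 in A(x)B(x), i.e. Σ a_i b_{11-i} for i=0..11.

2730

The convolution is the t^11 coefficient of A(t)B(t).
Σ = 1·0 + 2·1 + 4·0 + 8·1 + 16·0 + 32·1 + 64·0 + 128·1 + 256·0 + 512·1 + 1024·0 + 2048·1 = 2730.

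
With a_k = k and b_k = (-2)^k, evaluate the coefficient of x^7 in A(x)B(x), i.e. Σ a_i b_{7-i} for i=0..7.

This is [x^7] in the product of the two ordinary generating functions.
Σ = 0·(-128) + 1·64 + 2·(-32) + 3·16 + 4·(-8) + 5·4 + 6·(-2) + 7·1 = 31.

31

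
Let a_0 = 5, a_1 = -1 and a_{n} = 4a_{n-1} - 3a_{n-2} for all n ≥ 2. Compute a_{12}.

The ordinary generating function has denominator 1 - 4t + 3t^2.
Iterating the recurrence: a_0,…,a_{12} = 5, -1, -19, -73, -235, -721, -2179, -6553, -19675, -59041, -177139, -531433, -1594315.

-1594315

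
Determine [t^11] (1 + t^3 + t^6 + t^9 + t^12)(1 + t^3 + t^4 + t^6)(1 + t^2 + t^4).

4

(1 + t^3 + t^6 + t^9 + t^12) has coefficients 1,0,0,1,0,0,1,0,0,1,0,0 for degrees 0…11.
(1 + t^3 + t^4 + t^6) has coefficients 1,0,0,1,1,0,1,0,0,0,0,0 for degrees 0…11.
Finally multiplying by (1 + t^2 + t^4), the product of all factors after the first has coefficients 1,0,1,1,2,1,2,1,2,0,1,0 for degrees 0…11.
[t^11] = 1·0 + 1·2 + 1·1 + 1·1 = 4.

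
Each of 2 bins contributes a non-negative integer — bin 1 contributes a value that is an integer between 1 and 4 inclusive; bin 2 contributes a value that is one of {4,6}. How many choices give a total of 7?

The generating function for the choices is (y + y^2 + y^3 + y^4)·(y^4 + y^6); the count is [y^7].
(y + y^2 + y^3 + y^4) has coefficients 0,1,1,1,1 for degrees 0…4.
(y^4 + y^6) has coefficients 0,0,0,0,1,0,1,0 for degrees 0…7.
[y^7] = 1·1 + 1·0 + 1·1 + 1·0 = 2.

2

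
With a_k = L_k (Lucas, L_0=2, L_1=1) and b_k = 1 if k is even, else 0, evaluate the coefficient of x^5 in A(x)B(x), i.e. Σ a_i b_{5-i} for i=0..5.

This is [x^5] in the product of the two ordinary generating functions.
Σ = 2·0 + 1·1 + 3·0 + 4·1 + 7·0 + 11·1 = 16.

16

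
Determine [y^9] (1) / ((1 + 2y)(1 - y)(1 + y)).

Partial fractions give a closed form: a_n = (4/3)·(-2)^n + (1/6)·1^n + (-1/2)·(-1)^n.
At n = 9: a_9 = -682.

-682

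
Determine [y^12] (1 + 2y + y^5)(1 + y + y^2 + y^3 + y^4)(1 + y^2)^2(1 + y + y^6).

14

(1 + 2y + y^5) has coefficients 1,2,0,0,0,1 for degrees 0…5.
(1 + y + y^2 + y^3 + y^4) has coefficients 1,1,1,1,1,0,0,0,0,0,0,0,0 for degrees 0…12.
Multiplying by (1 + y^2)^2 gives running coefficients 1,1,3,3,4,3,3,1,1,0,0,0,0 for degrees 0…12.
Finally multiplying by (1 + y + y^6), the product of all factors after the first has coefficients 1,2,4,6,7,7,7,5,5,4,4,3,3 for degrees 0…12.
[y^12] = 1·3 + 2·3 + 1·5 = 14.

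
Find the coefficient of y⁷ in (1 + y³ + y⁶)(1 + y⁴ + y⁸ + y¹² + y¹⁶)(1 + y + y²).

2

(1 + y³ + y⁶) has coefficients 1,0,0,1,0,0,1 for degrees 0…6.
(1 + y⁴ + y⁸ + y¹² + y¹⁶) has coefficients 1,0,0,0,1,0,0,0 for degrees 0…7.
Finally multiplying by (1 + y + y²), the product of all factors after the first has coefficients 1,1,1,0,1,1,1,0 for degrees 0…7.
[y⁷] = 1·0 + 1·1 + 1·1 = 2.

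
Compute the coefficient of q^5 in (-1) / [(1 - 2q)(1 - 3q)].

-665

The denominator gives the recurrence a_n = 5a_(n−1) − 6a_(n−2) for n ≥ 3; the numerator fixes a_0 = -1, a_1 = -5, a_2 = -19.
Iterating: -1, -5, -19, -65, -211, -665, so a_5 = -665.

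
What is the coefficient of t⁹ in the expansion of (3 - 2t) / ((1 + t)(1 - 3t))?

The denominator gives the recurrence a_n = 2a_(n−1) + 3a_(n−2) for n ≥ 2; the numerator fixes a_0 = 3, a_1 = 4.
Iterating: 3, 4, 17, 46, 143, 424, 1277, 3826, 11483, 34444, so a_9 = 34444.

34444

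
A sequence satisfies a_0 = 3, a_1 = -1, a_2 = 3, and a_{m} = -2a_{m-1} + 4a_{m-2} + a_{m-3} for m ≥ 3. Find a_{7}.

-761

The ordinary generating function has denominator 1 + 2y - 4y^2 - y^3.
Iterating the recurrence: a_0,…,a_{7} = 3, -1, 3, -7, 25, -75, 243, -761.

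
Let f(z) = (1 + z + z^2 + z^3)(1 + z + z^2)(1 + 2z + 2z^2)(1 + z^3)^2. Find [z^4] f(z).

22

(1 + z + z^2 + z^3) has coefficients 1,1,1,1 for degrees 0…3.
(1 + z + z^2) has coefficients 1,1,1,0,0 for degrees 0…4.
Multiplying by (1 + 2z + 2z^2) gives running coefficients 1,3,5,4,2 for degrees 0…4.
Finally multiplying by (1 + z^3)^2, the product of all factors after the first has coefficients 1,3,5,6,8 for degrees 0…4.
[z^4] = 1·8 + 1·6 + 1·5 + 1·3 = 22.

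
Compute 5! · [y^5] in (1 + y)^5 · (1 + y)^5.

30240

The EGF product rule gives c_5 = Σ_{k_1+k_2=5} C(5; k_1,k_2) · ∏ g_i(k_i), where (1+y)^5 gives the falling factorial (5)_k; (1+y)^5 gives the falling factorial (5)_k.
g_1(k) for k = 0…5: 1, 5, 20, 60, 120, 120.
g_2(k) for k = 0…5: 1, 5, 20, 60, 120, 120.
c_5 = Σ_k C(5,k)·g_1(k)·g_2(5−k) = 1·1·120 + 5·5·120 + 10·20·60 + 10·60·20 + 5·120·5 + 1·120·1 = 120 + 3000 + 12000 + 12000 + 3000 + 120 = 30240.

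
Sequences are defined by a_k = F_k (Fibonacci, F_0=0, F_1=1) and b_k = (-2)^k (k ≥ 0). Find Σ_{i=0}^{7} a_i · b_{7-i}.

Write out a_i and b_{7-i} for i = 0,…,7 and sum the products.
Σ = 0·(-128) + 1·64 + 1·(-32) + 2·16 + 3·(-8) + 5·4 + 8·(-2) + 13·1 = 57.

57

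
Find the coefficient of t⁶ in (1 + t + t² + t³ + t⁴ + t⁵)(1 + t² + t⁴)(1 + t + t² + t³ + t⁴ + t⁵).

(1 + t + t² + t³ + t⁴ + t⁵) has coefficients 1,1,1,1,1,1 for degrees 0…5.
(1 + t² + t⁴) has coefficients 1,0,1,0,1,0,0 for degrees 0…6.
Finally multiplying by (1 + t + t² + t³ + t⁴ + t⁵), the product of all factors after the first has coefficients 1,1,2,2,3,3,2 for degrees 0…6.
[t⁶] = 1·2 + 1·3 + 1·3 + 1·2 + 1·2 + 1·1 = 13.

13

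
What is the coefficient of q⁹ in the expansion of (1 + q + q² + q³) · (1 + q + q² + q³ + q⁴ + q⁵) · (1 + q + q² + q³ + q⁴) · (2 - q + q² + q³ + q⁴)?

(1 + q + q² + q³) has coefficients 1,1,1,1 for degrees 0…3.
(1 + q + q² + q³ + q⁴ + q⁵) has coefficients 1,1,1,1,1,1,0,0,0,0 for degrees 0…9.
Multiplying by (1 + q + q² + q³ + q⁴) gives running coefficients 1,2,3,4,5,5,4,3,2,1 for degrees 0…9.
Finally multiplying by (2 - q + q² + q³ + q⁴), the product of all factors after the first has coefficients 2,3,5,8,12,14,15,16,15,12 for degrees 0…9.
[q⁹] = 1·12 + 1·15 + 1·16 + 1·15 = 58.

58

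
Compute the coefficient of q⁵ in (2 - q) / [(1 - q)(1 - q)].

The denominator gives the recurrence a_n = 2a_(n−1) − a_(n−2) for n ≥ 2; the numerator fixes a_0 = 2, a_1 = 3.
Iterating: 2, 3, 4, 5, 6, 7, so a_5 = 7.

7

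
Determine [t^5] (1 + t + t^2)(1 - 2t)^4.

-16

(1 + t + t^2) has coefficients 1,1,1 for degrees 0…2.
(1 - 2t)^4 has coefficients 1,-8,24,-32,16,0 for degrees 0…5.
[t^5] = 1·0 + 1·16 + 1·(-32) = -16.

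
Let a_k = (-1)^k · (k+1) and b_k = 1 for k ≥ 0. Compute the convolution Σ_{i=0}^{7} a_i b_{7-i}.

-4

Write out a_i and b_{7-i} for i = 0,…,7 and sum the products.
Σ = 1·1 − 2·1 + 3·1 − 4·1 + 5·1 − 6·1 + 7·1 − 8·1 = -4.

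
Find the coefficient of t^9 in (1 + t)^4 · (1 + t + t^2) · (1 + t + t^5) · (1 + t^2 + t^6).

48

(1 + t)^4 has coefficients 1,4,6,4,1 for degrees 0…4.
(1 + t + t^2) has coefficients 1,1,1,0,0,0,0,0,0,0 for degrees 0…9.
Multiplying by (1 + t + t^5) gives running coefficients 1,2,2,1,0,1,1,1,0,0 for degrees 0…9.
Finally multiplying by (1 + t^2 + t^6), the product of all factors after the first has coefficients 1,2,3,3,2,2,2,4,3,2 for degrees 0…9.
[t^9] = 1·2 + 4·3 + 6·4 + 4·2 + 1·2 = 48.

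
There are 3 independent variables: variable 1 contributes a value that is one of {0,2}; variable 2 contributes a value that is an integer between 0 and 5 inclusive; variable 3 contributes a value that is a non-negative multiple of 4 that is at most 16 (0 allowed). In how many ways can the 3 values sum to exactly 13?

3

The generating function for the choices is (1 + t^2)·(1 + t + t^2 + t^3 + t^4 + t^5)·(1 + t^4 + t^8 + t^12 + t^16); the count is [t^13].
(1 + t^2) has coefficients 1,0,1 for degrees 0…2.
(1 + t + t^2 + t^3 + t^4 + t^5) has coefficients 1,1,1,1,1,1,0,0,0,0,0,0,0,0 for degrees 0…13.
Finally multiplying by (1 + t^4 + t^8 + t^12 + t^16), the product of all factors after the first has coefficients 1,1,1,1,2,2,1,1,2,2,1,1,2,2 for degrees 0…13.
[t^13] = 1·2 + 1·1 = 3.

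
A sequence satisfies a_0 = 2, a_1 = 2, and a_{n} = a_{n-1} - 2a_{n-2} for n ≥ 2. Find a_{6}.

14

The ordinary generating function has denominator 1 - y + 2y^2.
Iterating the recurrence: a_0,…,a_{6} = 2, 2, -2, -6, -2, 10, 14.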